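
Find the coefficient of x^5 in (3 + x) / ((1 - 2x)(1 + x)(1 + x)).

45

The denominator gives the recurrence a_n = 3a_(n−2) + 2a_(n−3) for n ≥ 3; the numerator fixes a_0 = 3, a_1 = 1, a_2 = 9.
Iterating: 3, 1, 9, 9, 29, 45, so a_5 = 45.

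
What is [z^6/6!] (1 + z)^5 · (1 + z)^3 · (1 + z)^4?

The EGF product rule gives c_6 = Σ_{k_1+k_2+k_3=6} C(6; k_1,k_2,k_3) · ∏ g_i(k_i), where (1+z)^5 gives the falling factorial (5)_k; (1+z)^3 gives the falling factorial (3)_k; (1+z)^4 gives the falling factorial (4)_k.
g_1(k) for k = 0…6: 1, 5, 20, 60, 120, 120, 0.
g_2(k) for k = 0…6: 1, 3, 6, 6, 0, 0, 0.
g_3(k) for k = 0…6: 1, 4, 12, 24, 24, 0, 0.
First combine the last two factors: h(k) = Σ_j C(k,j)·g_2(j)·g_3(k−j) for k = 0…6: 1, 7, 42, 210, 840, 2520, 5040.
c_6 = Σ_k C(6,k)·g_1(k)·h(6−k) = 1·1·5040 + 6·5·2520 + 15·20·840 + 20·60·210 + 15·120·42 + 6·120·7 = 5040 + 75600 + 252000 + 252000 + 75600 + 5040 = 665280.

665280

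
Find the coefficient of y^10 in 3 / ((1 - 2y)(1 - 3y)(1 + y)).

394485

Partial fractions give a closed form: a_n = (-4)·2^n + (27/4)·3^n + (1/4)·(-1)^n.
At n = 10: a_10 = 394485.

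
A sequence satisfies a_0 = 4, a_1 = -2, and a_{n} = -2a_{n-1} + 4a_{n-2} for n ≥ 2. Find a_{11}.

The ordinary generating function has denominator 1 + 2t - 4t^2.
Iterating the recurrence: a_0,…,a_{11} = 4, -2, 20, -48, 176, -544, 1792, -5760, 18688, -60416, 195584, -632832.

-632832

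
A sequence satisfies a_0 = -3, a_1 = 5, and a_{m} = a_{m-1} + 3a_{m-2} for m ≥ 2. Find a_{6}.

29

The ordinary generating function has denominator 1 - z - 3z^2.
Iterating the recurrence: a_0,…,a_{6} = -3, 5, -4, 11, -1, 32, 29.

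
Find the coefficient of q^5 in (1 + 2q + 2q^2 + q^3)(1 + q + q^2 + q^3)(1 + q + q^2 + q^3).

(1 + 2q + 2q^2 + q^3) has coefficients 1,2,2,1 for degrees 0…3.
(1 + q + q^2 + q^3) has coefficients 1,1,1,1,0,0 for degrees 0…5.
Finally multiplying by (1 + q + q^2 + q^3), the product of all factors after the first has coefficients 1,2,3,4,3,2 for degrees 0…5.
[q^5] = 1·2 + 2·3 + 2·4 + 1·3 = 19.

19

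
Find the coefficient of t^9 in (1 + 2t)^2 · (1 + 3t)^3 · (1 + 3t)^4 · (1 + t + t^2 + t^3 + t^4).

(1 + 2t)^2 has coefficients 1,4,4 for degrees 0…2.
(1 + 3t)^3 has coefficients 1,9,27,27,0,0,0,0,0,0 for degrees 0…9.
Multiplying by (1 + 3t)^4 gives running coefficients 1,21,189,945,2835,5103,5103,2187,0,0 for degrees 0…9.
Finally multiplying by (1 + t + t^2 + t^3 + t^4), the product of all factors after the first has coefficients 1,22,211,1156,3991,9093,14175,16173,15228,12393 for degrees 0…9.
[t^9] = 1·12393 + 4·15228 + 4·16173 = 137997.

137997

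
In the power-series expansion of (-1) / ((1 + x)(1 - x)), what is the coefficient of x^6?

The denominator gives the recurrence a_n = a_(n−2) for n ≥ 3; the numerator fixes a_0 = -1, a_1 = 0, a_2 = -1.
Iterating: -1, 0, -1, 0, -1, 0, -1, so a_6 = -1.

-1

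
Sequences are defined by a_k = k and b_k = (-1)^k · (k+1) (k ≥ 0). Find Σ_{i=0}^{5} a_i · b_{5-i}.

3

This is [x^5] in the product of the two ordinary generating functions.
Σ = 0·(-6) + 1·5 + 2·(-4) + 3·3 + 4·(-2) + 5·1 = 3.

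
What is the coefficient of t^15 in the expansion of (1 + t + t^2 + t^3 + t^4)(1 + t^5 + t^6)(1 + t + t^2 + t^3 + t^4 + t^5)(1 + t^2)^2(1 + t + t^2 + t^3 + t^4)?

(1 + t + t^2 + t^3 + t^4) has coefficients 1,1,1,1,1 for degrees 0…4.
(1 + t^5 + t^6) has coefficients 1,0,0,0,0,1,1,0,0,0,0,0,0,0,0,0 for degrees 0…15.
Multiplying by (1 + t + t^2 + t^3 + t^4 + t^5) gives running coefficients 1,1,1,1,1,2,2,2,2,2,2,1,0,0,0,0 for degrees 0…15.
Multiplying by (1 + t^2)^2 gives running coefficients 1,1,3,3,4,5,5,7,7,8,8,7,6,4,2,1 for degrees 0…15.
Finally multiplying by (1 + t + t^2 + t^3 + t^4), the product of all factors after the first has coefficients 1,2,5,8,12,16,20,24,28,32,35,37,36,33,27,20 for degrees 0…15.
[t^15] = 1·20 + 1·27 + 1·33 + 1·36 + 1·37 = 153.

153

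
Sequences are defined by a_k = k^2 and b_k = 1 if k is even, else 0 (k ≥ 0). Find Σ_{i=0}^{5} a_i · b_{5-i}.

35

The convolution is the t^5 coefficient of A(t)B(t).
Σ = 0·0 + 1·1 + 4·0 + 9·1 + 16·0 + 25·1 = 35.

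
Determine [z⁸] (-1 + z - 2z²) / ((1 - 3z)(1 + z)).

The denominator gives the recurrence a_n = 2a_(n−1) + 3a_(n−2) for n ≥ 3; the numerator fixes a_0 = -1, a_1 = -1, a_2 = -7.
Iterating: -1, -1, -7, -17, -55, -161, -487, -1457, -4375, so a_8 = -4375.

-4375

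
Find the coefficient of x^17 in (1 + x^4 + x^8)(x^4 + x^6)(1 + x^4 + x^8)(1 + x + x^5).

5

(1 + x^4 + x^8) has coefficients 1,0,0,0,1,0,0,0,1 for degrees 0…8.
(x^4 + x^6) has coefficients 0,0,0,0,1,0,1,0,0,0,0,0,0,0,0,0,0,0 for degrees 0…17.
Multiplying by (1 + x^4 + x^8) gives running coefficients 0,0,0,0,1,0,1,0,1,0,1,0,1,0,1,0,0,0 for degrees 0…17.
Finally multiplying by (1 + x + x^5), the product of all factors after the first has coefficients 0,0,0,0,1,1,1,1,1,2,1,2,1,2,1,2,0,1 for degrees 0…17.
[x^17] = 1·1 + 1·2 + 1·2 = 5.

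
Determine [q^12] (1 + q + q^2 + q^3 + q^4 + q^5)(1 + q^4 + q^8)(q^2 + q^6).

(1 + q + q^2 + q^3 + q^4 + q^5) has coefficients 1,1,1,1,1,1 for degrees 0…5.
(1 + q^4 + q^8) has coefficients 1,0,0,0,1,0,0,0,1,0,0,0,0 for degrees 0…12.
Finally multiplying by (q^2 + q^6), the product of all factors after the first has coefficients 0,0,1,0,0,0,2,0,0,0,2,0,0 for degrees 0…12.
[q^12] = 1·0 + 1·0 + 1·2 + 1·0 + 1·0 + 1·0 = 2.

2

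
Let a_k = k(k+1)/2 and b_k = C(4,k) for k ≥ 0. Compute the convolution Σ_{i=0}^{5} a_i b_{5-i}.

104

This is [x^5] in the product of the two ordinary generating functions.
Σ = 0·0 + 1·1 + 3·4 + 6·6 + 10·4 + 15·1 = 104.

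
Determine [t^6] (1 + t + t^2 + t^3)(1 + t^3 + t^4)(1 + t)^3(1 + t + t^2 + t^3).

(1 + t + t^2 + t^3) has coefficients 1,1,1,1 for degrees 0…3.
(1 + t^3 + t^4) has coefficients 1,0,0,1,1,0,0 for degrees 0…6.
Multiplying by (1 + t)^3 gives running coefficients 1,3,3,2,4,6,4 for degrees 0…6.
Finally multiplying by (1 + t + t^2 + t^3), the product of all factors after the first has coefficients 1,4,7,9,12,15,16 for degrees 0…6.
[t^6] = 1·16 + 1·15 + 1·12 + 1·9 = 52.

52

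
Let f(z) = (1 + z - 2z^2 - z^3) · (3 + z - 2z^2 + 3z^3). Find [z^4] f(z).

(1 + z - 2z^2 - z^3) has coefficients 1,1,-2,-1 for degrees 0…3.
(3 + z - 2z^2 + 3z^3) has coefficients 3,1,-2,3,0 for degrees 0…4.
[z^4] = 1·0 + 1·3 − 2·(-2) − 1·1 = 6.

6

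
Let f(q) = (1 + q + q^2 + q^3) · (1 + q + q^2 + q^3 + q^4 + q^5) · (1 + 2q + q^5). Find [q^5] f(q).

13

(1 + q + q^2 + q^3) has coefficients 1,1,1,1 for degrees 0…3.
(1 + q + q^2 + q^3 + q^4 + q^5) has coefficients 1,1,1,1,1,1 for degrees 0…5.
Finally multiplying by (1 + 2q + q^5), the product of all factors after the first has coefficients 1,3,3,3,3,4 for degrees 0…5.
[q^5] = 1·4 + 1·3 + 1·3 + 1·3 = 13.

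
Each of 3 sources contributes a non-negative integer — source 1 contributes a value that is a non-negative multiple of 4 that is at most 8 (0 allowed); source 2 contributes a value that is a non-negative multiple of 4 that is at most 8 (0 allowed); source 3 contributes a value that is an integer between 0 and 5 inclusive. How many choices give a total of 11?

3

The generating function for the choices is (1 + y^4 + y^8)·(1 + y^4 + y^8)·(1 + y + y^2 + y^3 + y^4 + y^5); the count is [y^11].
(1 + y^4 + y^8) has coefficients 1,0,0,0,1,0,0,0,1 for degrees 0…8.
(1 + y^4 + y^8) has coefficients 1,0,0,0,1,0,0,0,1,0,0,0 for degrees 0…11.
Finally multiplying by (1 + y + y^2 + y^3 + y^4 + y^5), the product of all factors after the first has coefficients 1,1,1,1,2,2,1,1,2,2,1,1 for degrees 0…11.
[y^11] = 1·1 + 1·1 + 1·1 = 3.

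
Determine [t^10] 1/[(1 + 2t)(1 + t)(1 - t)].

1365

Partial fractions give a closed form: a_n = (4/3)·(-2)^n + (-1/2)·(-1)^n + (1/6)·1^n.
At n = 10: a_10 = 1365.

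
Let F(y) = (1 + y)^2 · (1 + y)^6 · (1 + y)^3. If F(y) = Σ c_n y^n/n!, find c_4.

7920

The EGF product rule gives c_4 = Σ_{k_1+k_2+k_3=4} C(4; k_1,k_2,k_3) · ∏ g_i(k_i), where (1+y)^2 gives the falling factorial (2)_k; (1+y)^6 gives the falling factorial (6)_k; (1+y)^3 gives the falling factorial (3)_k.
g_1(k) for k = 0…4: 1, 2, 2, 0, 0.
g_2(k) for k = 0…4: 1, 6, 30, 120, 360.
g_3(k) for k = 0…4: 1, 3, 6, 6, 0.
First combine the last two factors: h(k) = Σ_j C(k,j)·g_2(j)·g_3(k−j) for k = 0…4: 1, 9, 72, 504, 3024.
c_4 = Σ_k C(4,k)·g_1(k)·h(4−k) = 1·1·3024 + 4·2·504 + 6·2·72 = 3024 + 4032 + 864 = 7920.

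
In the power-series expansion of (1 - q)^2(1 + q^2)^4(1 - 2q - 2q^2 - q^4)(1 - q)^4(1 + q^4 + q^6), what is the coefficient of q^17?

378

(1 - q)^2 has coefficients 1,-2,1 for degrees 0…2.
(1 + q^2)^4 has coefficients 1,0,4,0,6,0,4,0,1,0,0,0,0,0,0,0,0,0 for degrees 0…17.
Multiplying by (1 - 2q - 2q^2 - q^4) gives running coefficients 1,-2,2,-8,-3,-12,-12,-8,-13,-2,-6,0,-1,0,0,0,0,0 for degrees 0…17.
Multiplying by (1 - q)^4 gives running coefficients 1,-6,16,-32,50,-58,52,-28,-8,38,-56,56,-42,26,-12,4,-1,0 for degrees 0…17.
Finally multiplying by (1 + q^4 + q^6), the product of all factors after the first has coefficients 1,-6,16,-32,51,-64,69,-66,58,-52,46,-30,2,36,-76,98,-99,82 for degrees 0…17.
[q^17] = 1·82 − 2·(-99) + 1·98 = 378.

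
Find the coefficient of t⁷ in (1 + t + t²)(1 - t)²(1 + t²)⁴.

(1 + t + t²) has coefficients 1,1,1 for degrees 0…2.
(1 - t)² has coefficients 1,-2,1,0,0,0,0,0 for degrees 0…7.
Finally multiplying by (1 + t²)⁴, the product of all factors after the first has coefficients 1,-2,5,-8,10,-12,10,-8 for degrees 0…7.
[t⁷] = 1·(-8) + 1·10 + 1·(-12) = -10.

-10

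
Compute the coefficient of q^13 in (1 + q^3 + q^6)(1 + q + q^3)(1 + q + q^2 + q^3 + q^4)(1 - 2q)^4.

(1 + q^3 + q^6) has coefficients 1,0,0,1,0,0,1 for degrees 0…6.
(1 + q + q^3) has coefficients 1,1,0,1,0,0,0,0,0,0,0,0,0,0 for degrees 0…13.
Multiplying by (1 + q + q^2 + q^3 + q^4) gives running coefficients 1,2,2,3,3,2,1,1,0,0,0,0,0,0 for degrees 0…13.
Finally multiplying by (1 - 2q)^4, the product of all factors after the first has coefficients 1,-6,10,3,-21,18,-7,-7,0,24,-16,16,0,0 for degrees 0…13.
[q^13] = 1·0 + 1·(-16) + 1·(-7) = -23.

-23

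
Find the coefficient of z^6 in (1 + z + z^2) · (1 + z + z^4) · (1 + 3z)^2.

16

(1 + z + z^2) has coefficients 1,1,1 for degrees 0…2.
(1 + z + z^4) has coefficients 1,1,0,0,1,0,0 for degrees 0…6.
Finally multiplying by (1 + 3z)^2, the product of all factors after the first has coefficients 1,7,15,9,1,6,9 for degrees 0…6.
[z^6] = 1·9 + 1·6 + 1·1 = 16.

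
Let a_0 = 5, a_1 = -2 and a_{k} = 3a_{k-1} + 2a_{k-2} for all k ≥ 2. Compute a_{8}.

5072

The ordinary generating function has denominator 1 - 3t - 2t^2.
Iterating the recurrence: a_0,…,a_{8} = 5, -2, 4, 8, 32, 112, 400, 1424, 5072.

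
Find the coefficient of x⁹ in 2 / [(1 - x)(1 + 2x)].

-682

The denominator gives the recurrence a_n = −a_(n−1) + 2a_(n−2) for n ≥ 2; the numerator fixes a_0 = 2, a_1 = -2.
Iterating: 2, -2, 6, -10, 22, -42, 86, -170, 342, -682, so a_9 = -682.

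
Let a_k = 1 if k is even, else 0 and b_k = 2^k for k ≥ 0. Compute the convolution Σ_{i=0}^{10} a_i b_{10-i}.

Write out a_i and b_{10-i} for i = 0,…,10 and sum the products.
Σ = 1·1024 + 0·512 + 1·256 + 0·128 + 1·64 + 0·32 + 1·16 + 0·8 + 1·4 + 0·2 + 1·1 = 1365.

1365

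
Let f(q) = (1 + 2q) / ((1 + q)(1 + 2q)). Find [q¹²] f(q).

1

Partial fractions give a closed form: a_n = (1)·(-1)^n.
At n = 12: a_12 = 1.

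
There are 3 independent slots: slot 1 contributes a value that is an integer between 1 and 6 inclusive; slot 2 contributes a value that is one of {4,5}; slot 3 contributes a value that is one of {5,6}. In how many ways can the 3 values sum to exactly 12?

4

The generating function for the choices is (t + t^2 + t^3 + t^4 + t^5 + t^6)·(t^4 + t^5)·(t^5 + t^6); the count is [t^12].
(t + t^2 + t^3 + t^4 + t^5 + t^6) has coefficients 0,1,1,1,1,1,1 for degrees 0…6.
(t^4 + t^5) has coefficients 0,0,0,0,1,1,0,0,0,0,0,0,0 for degrees 0…12.
Finally multiplying by (t^5 + t^6), the product of all factors after the first has coefficients 0,0,0,0,0,0,0,0,0,1,2,1,0 for degrees 0…12.
[t^12] = 1·1 + 1·2 + 1·1 + 1·0 + 1·0 + 1·0 = 4.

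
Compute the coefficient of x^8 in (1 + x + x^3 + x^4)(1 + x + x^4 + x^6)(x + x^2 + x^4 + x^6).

(1 + x + x^3 + x^4) has coefficients 1,1,0,1,1 for degrees 0…4.
(1 + x + x^4 + x^6) has coefficients 1,1,0,0,1,0,1,0,0 for degrees 0…8.
Finally multiplying by (x + x^2 + x^4 + x^6), the product of all factors after the first has coefficients 0,1,2,1,1,2,2,2,2 for degrees 0…8.
[x^8] = 1·2 + 1·2 + 1·2 + 1·1 = 7.

7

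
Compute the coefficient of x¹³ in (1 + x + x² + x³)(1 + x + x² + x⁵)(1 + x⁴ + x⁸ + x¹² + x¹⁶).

(1 + x + x² + x³) has coefficients 1,1,1,1 for degrees 0…3.
(1 + x + x² + x⁵) has coefficients 1,1,1,0,0,1,0,0,0,0,0,0,0,0 for degrees 0…13.
Finally multiplying by (1 + x⁴ + x⁸ + x¹² + x¹⁶), the product of all factors after the first has coefficients 1,1,1,0,1,2,1,0,1,2,1,0,1,2 for degrees 0…13.
[x¹³] = 1·2 + 1·1 + 1·0 + 1·1 = 4.

4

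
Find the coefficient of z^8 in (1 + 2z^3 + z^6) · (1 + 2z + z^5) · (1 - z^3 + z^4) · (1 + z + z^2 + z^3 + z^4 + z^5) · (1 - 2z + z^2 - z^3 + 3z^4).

18

(1 + 2z^3 + z^6) has coefficients 1,0,0,2,0,0,1 for degrees 0…6.
(1 + 2z + z^5) has coefficients 1,2,0,0,0,1,0,0,0 for degrees 0…8.
Multiplying by (1 - z^3 + z^4) gives running coefficients 1,2,0,-1,-1,3,0,0,-1 for degrees 0…8.
Multiplying by (1 + z + z^2 + z^3 + z^4 + z^5) gives running coefficients 1,3,3,2,1,4,3,1,0 for degrees 0…8.
Finally multiplying by (1 - 2z + z^2 - z^3 + 3z^4), the product of all factors after the first has coefficients 1,1,-2,-2,0,10,3,4,0 for degrees 0…8.
[z^8] = 1·0 + 2·10 + 1·(-2) = 18.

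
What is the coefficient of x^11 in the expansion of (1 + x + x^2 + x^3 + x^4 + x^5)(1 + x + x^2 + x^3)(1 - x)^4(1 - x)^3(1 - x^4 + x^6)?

(1 + x + x^2 + x^3 + x^4 + x^5) has coefficients 1,1,1,1,1,1 for degrees 0…5.
(1 + x + x^2 + x^3) has coefficients 1,1,1,1,0,0,0,0,0,0,0,0 for degrees 0…11.
Multiplying by (1 - x)^4 gives running coefficients 1,-3,3,-1,-1,3,-3,1,0,0,0,0 for degrees 0…11.
Multiplying by (1 - x)^3 gives running coefficients 1,-6,15,-20,14,0,-14,20,-15,6,-1,0 for degrees 0…11.
Finally multiplying by (1 - x^4 + x^6), the product of all factors after the first has coefficients 1,-6,15,-20,13,6,-28,34,-14,-14,27,-20 for degrees 0…11.
[x^11] = 1·(-20) + 1·27 + 1·(-14) + 1·(-14) + 1·34 + 1·(-28) = -15.

-15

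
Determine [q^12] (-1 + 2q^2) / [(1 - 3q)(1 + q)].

-310007

The denominator gives the recurrence a_n = 2a_(n−1) + 3a_(n−2) for n ≥ 3; the numerator fixes a_0 = -1, a_1 = -2, a_2 = -5.
Iterating: -1, -2, -5, -16, -47, -142, -425, -1276, -3827, -11482, -34445, -103336, -310007, so a_12 = -310007.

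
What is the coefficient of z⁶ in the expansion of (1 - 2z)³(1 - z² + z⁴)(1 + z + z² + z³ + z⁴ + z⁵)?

6

(1 - 2z)³ has coefficients 1,-6,12,-8 for degrees 0…3.
(1 - z² + z⁴) has coefficients 1,0,-1,0,1,0,0 for degrees 0…6.
Finally multiplying by (1 + z + z² + z³ + z⁴ + z⁵), the product of all factors after the first has coefficients 1,1,0,0,1,1,0 for degrees 0…6.
[z⁶] = 1·0 − 6·1 + 12·1 − 8·0 = 6.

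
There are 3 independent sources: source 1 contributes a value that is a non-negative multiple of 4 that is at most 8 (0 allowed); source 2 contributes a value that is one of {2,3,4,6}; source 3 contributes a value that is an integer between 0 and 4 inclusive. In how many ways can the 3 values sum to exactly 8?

5

The generating function for the choices is (1 + x⁴ + x⁸)·(x² + x³ + x⁴ + x⁶)·(1 + x + x² + x³ + x⁴); the count is [x⁸].
(1 + x⁴ + x⁸) has coefficients 1,0,0,0,1,0,0,0,1 for degrees 0…8.
(x² + x³ + x⁴ + x⁶) has coefficients 0,0,1,1,1,0,1,0,0 for degrees 0…8.
Finally multiplying by (1 + x + x² + x³ + x⁴), the product of all factors after the first has coefficients 0,0,1,2,3,3,4,3,2 for degrees 0…8.
[x⁸] = 1·2 + 1·3 + 1·0 = 5.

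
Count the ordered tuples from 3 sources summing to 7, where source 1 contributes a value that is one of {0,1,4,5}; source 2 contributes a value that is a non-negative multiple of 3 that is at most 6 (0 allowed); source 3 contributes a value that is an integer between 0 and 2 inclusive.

4

The generating function for the choices is (1 + y + y⁴ + y⁵)·(1 + y³ + y⁶)·(1 + y + y²); the count is [y⁷].
(1 + y + y⁴ + y⁵) has coefficients 1,1,0,0,1,1 for degrees 0…5.
(1 + y³ + y⁶) has coefficients 1,0,0,1,0,0,1,0 for degrees 0…7.
Finally multiplying by (1 + y + y²), the product of all factors after the first has coefficients 1,1,1,1,1,1,1,1 for degrees 0…7.
[y⁷] = 1·1 + 1·1 + 1·1 + 1·1 = 4.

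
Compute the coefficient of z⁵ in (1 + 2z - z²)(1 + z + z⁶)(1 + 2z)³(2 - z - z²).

-87

(1 + 2z - z²) has coefficients 1,2,-1 for degrees 0…2.
(1 + z + z⁶) has coefficients 1,1,0,0,0,0 for degrees 0…5.
Multiplying by (1 + 2z)³ gives running coefficients 1,7,18,20,8,0 for degrees 0…5.
Finally multiplying by (2 - z - z²), the product of all factors after the first has coefficients 2,13,28,15,-22,-28 for degrees 0…5.
[z⁵] = 1·(-28) + 2·(-22) − 1·15 = -87.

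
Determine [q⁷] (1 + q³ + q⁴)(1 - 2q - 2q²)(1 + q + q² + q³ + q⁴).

(1 + q³ + q⁴) has coefficients 1,0,0,1,1 for degrees 0…4.
(1 - 2q - 2q²) has coefficients 1,-2,-2,0,0,0,0,0 for degrees 0…7.
Finally multiplying by (1 + q + q² + q³ + q⁴), the product of all factors after the first has coefficients 1,-1,-3,-3,-3,-4,-2,0 for degrees 0…7.
[q⁷] = 1·0 + 1·(-3) + 1·(-3) = -6.

-6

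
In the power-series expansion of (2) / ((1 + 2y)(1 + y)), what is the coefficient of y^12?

The denominator gives the recurrence a_n = −3a_(n−1) − 2a_(n−2) for n ≥ 2; the numerator fixes a_0 = 2, a_1 = -6.
Iterating: 2, -6, 14, -30, 62, -126, 254, -510, 1022, -2046, 4094, -8190, 16382, so a_12 = 16382.

16382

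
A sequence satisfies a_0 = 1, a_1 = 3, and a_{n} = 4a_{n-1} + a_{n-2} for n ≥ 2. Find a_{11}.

The ordinary generating function has denominator 1 - 4t - t^2.
Iterating the recurrence: a_0,…,a_{11} = 1, 3, 13, 55, 233, 987, 4181, 17711, 75025, 317811, 1346269, 5702887.

5702887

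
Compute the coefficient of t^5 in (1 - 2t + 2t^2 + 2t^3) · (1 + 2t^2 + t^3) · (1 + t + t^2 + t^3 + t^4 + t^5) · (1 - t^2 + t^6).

8

(1 - 2t + 2t^2 + 2t^3) has coefficients 1,-2,2,2 for degrees 0…3.
(1 + 2t^2 + t^3) has coefficients 1,0,2,1,0,0 for degrees 0…5.
Multiplying by (1 + t + t^2 + t^3 + t^4 + t^5) gives running coefficients 1,1,3,4,4,4 for degrees 0…5.
Finally multiplying by (1 - t^2 + t^6), the product of all factors after the first has coefficients 1,1,2,3,1,0 for degrees 0…5.
[t^5] = 1·0 − 2·1 + 2·3 + 2·2 = 8.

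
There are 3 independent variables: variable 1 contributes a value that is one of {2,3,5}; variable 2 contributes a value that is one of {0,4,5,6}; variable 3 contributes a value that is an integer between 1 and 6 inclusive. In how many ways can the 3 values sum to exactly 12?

The generating function for the choices is (q^2 + q^3 + q^5)·(1 + q^4 + q^5 + q^6)·(q + q^2 + q^3 + q^4 + q^5 + q^6); the count is [q^12].
(q^2 + q^3 + q^5) has coefficients 0,0,1,1,0,1 for degrees 0…5.
(1 + q^4 + q^5 + q^6) has coefficients 1,0,0,0,1,1,1,0,0,0,0,0,0 for degrees 0…12.
Finally multiplying by (q + q^2 + q^3 + q^4 + q^5 + q^6), the product of all factors after the first has coefficients 0,1,1,1,1,2,3,3,3,3,3,2,1 for degrees 0…12.
[q^12] = 1·3 + 1·3 + 1·3 = 9.

9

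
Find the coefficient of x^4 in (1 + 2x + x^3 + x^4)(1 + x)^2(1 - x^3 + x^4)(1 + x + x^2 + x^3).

(1 + 2x + x^3 + x^4) has coefficients 1,2,0,1,1 for degrees 0…4.
(1 + x)^2 has coefficients 1,2,1,0,0 for degrees 0…4.
Multiplying by (1 - x^3 + x^4) gives running coefficients 1,2,1,-1,-1 for degrees 0…4.
Finally multiplying by (1 + x + x^2 + x^3), the product of all factors after the first has coefficients 1,3,4,3,1 for degrees 0…4.
[x^4] = 1·1 + 2·3 + 1·3 + 1·1 = 11.

11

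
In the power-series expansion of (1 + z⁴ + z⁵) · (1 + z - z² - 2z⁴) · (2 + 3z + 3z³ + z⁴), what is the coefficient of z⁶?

5

(1 + z⁴ + z⁵) has coefficients 1,0,0,0,1,1 for degrees 0…5.
(1 + z - z² - 2z⁴) has coefficients 1,1,-1,0,-2,0,0 for degrees 0…6.
Finally multiplying by (2 + 3z + 3z³ + z⁴), the product of all factors after the first has coefficients 2,5,1,0,0,-8,-1 for degrees 0…6.
[z⁶] = 1·(-1) + 1·1 + 1·5 = 5.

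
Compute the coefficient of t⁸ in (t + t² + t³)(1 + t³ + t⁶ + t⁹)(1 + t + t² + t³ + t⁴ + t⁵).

6

(t + t² + t³) has coefficients 0,1,1,1 for degrees 0…3.
(1 + t³ + t⁶ + t⁹) has coefficients 1,0,0,1,0,0,1,0,0 for degrees 0…8.
Finally multiplying by (1 + t + t² + t³ + t⁴ + t⁵), the product of all factors after the first has coefficients 1,1,1,2,2,2,2,2,2 for degrees 0…8.
[t⁸] = 1·2 + 1·2 + 1·2 = 6.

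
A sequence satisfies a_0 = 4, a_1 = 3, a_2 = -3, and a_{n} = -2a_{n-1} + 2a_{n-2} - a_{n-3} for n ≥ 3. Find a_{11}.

The ordinary generating function has denominator 1 + 2y - 2y^2 + y^3.
Iterating the recurrence: a_0,…,a_{11} = 4, 3, -3, 8, -25, 69, -196, 555, -1571, 4448, -12593, 35653.

35653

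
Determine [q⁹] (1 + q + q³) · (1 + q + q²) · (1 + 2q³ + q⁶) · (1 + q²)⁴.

66

(1 + q + q³) has coefficients 1,1,0,1 for degrees 0…3.
(1 + q + q²) has coefficients 1,1,1,0,0,0,0,0,0,0 for degrees 0…9.
Multiplying by (1 + 2q³ + q⁶) gives running coefficients 1,1,1,2,2,2,1,1,1,0 for degrees 0…9.
Finally multiplying by (1 + q²)⁴, the product of all factors after the first has coefficients 1,1,5,6,12,16,19,25,22,25 for degrees 0…9.
[q⁹] = 1·25 + 1·22 + 1·19 = 66.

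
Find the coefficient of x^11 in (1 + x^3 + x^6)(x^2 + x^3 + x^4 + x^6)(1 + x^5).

2

(1 + x^3 + x^6) has coefficients 1,0,0,1,0,0,1 for degrees 0…6.
(x^2 + x^3 + x^4 + x^6) has coefficients 0,0,1,1,1,0,1,0,0,0,0,0 for degrees 0…11.
Finally multiplying by (1 + x^5), the product of all factors after the first has coefficients 0,0,1,1,1,0,1,1,1,1,0,1 for degrees 0…11.
[x^11] = 1·1 + 1·1 + 1·0 = 2.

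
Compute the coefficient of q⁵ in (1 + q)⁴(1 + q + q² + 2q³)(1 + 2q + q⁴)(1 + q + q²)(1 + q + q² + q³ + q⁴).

(1 + q)⁴ has coefficients 1,4,6,4,1 for degrees 0…4.
(1 + q + q² + 2q³) has coefficients 1,1,1,2,0,0 for degrees 0…5.
Multiplying by (1 + 2q + q⁴) gives running coefficients 1,3,3,4,5,1 for degrees 0…5.
Multiplying by (1 + q + q²) gives running coefficients 1,4,7,10,12,10 for degrees 0…5.
Finally multiplying by (1 + q + q² + q³ + q⁴), the product of all factors after the first has coefficients 1,5,12,22,34,43 for degrees 0…5.
[q⁵] = 1·43 + 4·34 + 6·22 + 4·12 + 1·5 = 364.

364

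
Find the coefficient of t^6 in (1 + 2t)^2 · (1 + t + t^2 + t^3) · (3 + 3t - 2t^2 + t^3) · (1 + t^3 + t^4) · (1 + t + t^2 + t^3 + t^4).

322

(1 + 2t)^2 has coefficients 1,4,4 for degrees 0…2.
(1 + t + t^2 + t^3) has coefficients 1,1,1,1,0,0,0 for degrees 0…6.
Multiplying by (3 + 3t - 2t^2 + t^3) gives running coefficients 3,6,4,5,2,-1,1 for degrees 0…6.
Multiplying by (1 + t^3 + t^4) gives running coefficients 3,6,4,8,11,9,10 for degrees 0…6.
Finally multiplying by (1 + t + t^2 + t^3 + t^4), the product of all factors after the first has coefficients 3,9,13,21,32,38,42 for degrees 0…6.
[t^6] = 1·42 + 4·38 + 4·32 = 322.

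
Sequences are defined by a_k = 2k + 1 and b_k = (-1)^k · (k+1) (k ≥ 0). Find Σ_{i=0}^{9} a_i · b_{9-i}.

5

The convolution is the t^9 coefficient of A(t)B(t).
Σ = 1·(-10) + 3·9 + 5·(-8) + 7·7 + 9·(-6) + 11·5 + 13·(-4) + 15·3 + 17·(-2) + 19·1 = 5.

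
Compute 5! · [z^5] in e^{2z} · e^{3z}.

3125

The EGF product rule gives c_5 = Σ_{k_1+k_2=5} C(5; k_1,k_2) · ∏ g_i(k_i), where e^{2z} gives (2)^k; e^{3z} gives (3)^k.
g_1(k) for k = 0…5: 1, 2, 4, 8, 16, 32.
g_2(k) for k = 0…5: 1, 3, 9, 27, 81, 243.
c_5 = Σ_k C(5,k)·g_1(k)·g_2(5−k) = 1·1·243 + 5·2·81 + 10·4·27 + 10·8·9 + 5·16·3 + 1·32·1 = 243 + 810 + 1080 + 720 + 240 + 32 = 3125.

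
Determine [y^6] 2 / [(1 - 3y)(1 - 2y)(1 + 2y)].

2522

The denominator gives the recurrence a_n = 3a_(n−1) + 4a_(n−2) − 12a_(n−3) for n ≥ 3; the numerator fixes a_0 = 2, a_1 = 6, a_2 = 26.
Iterating: 2, 6, 26, 78, 266, 798, 2522, so a_6 = 2522.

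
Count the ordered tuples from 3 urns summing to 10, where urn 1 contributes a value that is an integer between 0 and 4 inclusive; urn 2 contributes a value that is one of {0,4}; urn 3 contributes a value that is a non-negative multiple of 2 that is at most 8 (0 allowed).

5

The generating function for the choices is (1 + t + t^2 + t^3 + t^4)·(1 + t^4)·(1 + t^2 + t^4 + t^6 + t^8); the count is [t^10].
(1 + t + t^2 + t^3 + t^4) has coefficients 1,1,1,1,1 for degrees 0…4.
(1 + t^4) has coefficients 1,0,0,0,1,0,0,0,0,0,0 for degrees 0…10.
Finally multiplying by (1 + t^2 + t^4 + t^6 + t^8), the product of all factors after the first has coefficients 1,0,1,0,2,0,2,0,2,0,1 for degrees 0…10.
[t^10] = 1·1 + 1·0 + 1·2 + 1·0 + 1·2 = 5.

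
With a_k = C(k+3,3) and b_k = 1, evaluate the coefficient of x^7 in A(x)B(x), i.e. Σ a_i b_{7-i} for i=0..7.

This is [x^7] in the product of the two ordinary generating functions.
Σ = 1·1 + 4·1 + 10·1 + 20·1 + 35·1 + 56·1 + 84·1 + 120·1 = 330.

330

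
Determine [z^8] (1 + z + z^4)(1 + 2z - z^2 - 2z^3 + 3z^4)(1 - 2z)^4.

-133

(1 + z + z^4) has coefficients 1,1,0,0,1 for degrees 0…4.
(1 + 2z - z^2 - 2z^3 + 3z^4) has coefficients 1,2,-1,-2,3,0,0,0,0 for degrees 0…8.
Finally multiplying by (1 - 2z)^4, the product of all factors after the first has coefficients 1,-6,7,22,-53,-8,120,-128,48 for degrees 0…8.
[z^8] = 1·48 + 1·(-128) + 1·(-53) = -133.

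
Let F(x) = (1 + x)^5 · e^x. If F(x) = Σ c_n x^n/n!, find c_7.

The EGF product rule gives c_7 = Σ_{k_1+k_2=7} C(7; k_1,k_2) · ∏ g_i(k_i), where (1+x)^5 gives the falling factorial (5)_k; e^x gives (1)^k.
g_1(k) for k = 0…7: 1, 5, 20, 60, 120, 120, 0, 0.
g_2(k) for k = 0…7: 1, 1, 1, 1, 1, 1, 1, 1.
c_7 = Σ_k C(7,k)·g_1(k)·g_2(7−k) = 1·1·1 + 7·5·1 + 21·20·1 + 35·60·1 + 35·120·1 + 21·120·1 = 1 + 35 + 420 + 2100 + 4200 + 2520 = 9276.

9276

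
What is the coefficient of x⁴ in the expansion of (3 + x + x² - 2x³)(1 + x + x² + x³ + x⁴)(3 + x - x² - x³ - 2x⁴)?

-3

(3 + x + x² - 2x³) has coefficients 3,1,1,-2 for degrees 0…3.
(1 + x + x² + x³ + x⁴) has coefficients 1,1,1,1,1 for degrees 0…4.
Finally multiplying by (3 + x - x² - x³ - 2x⁴), the product of all factors after the first has coefficients 3,4,3,2,0 for degrees 0…4.
[x⁴] = 3·0 + 1·2 + 1·3 − 2·4 = -3.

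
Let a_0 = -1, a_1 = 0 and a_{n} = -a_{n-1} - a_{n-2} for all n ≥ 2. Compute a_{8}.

The ordinary generating function has denominator 1 + t + t^2.
Iterating the recurrence: a_0,…,a_{8} = -1, 0, 1, -1, 0, 1, -1, 0, 1.

1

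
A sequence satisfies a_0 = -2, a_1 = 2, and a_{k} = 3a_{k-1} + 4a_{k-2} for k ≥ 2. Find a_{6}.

-2

The ordinary generating function has denominator 1 - 3t - 4t^2.
Iterating the recurrence: a_0,…,a_{6} = -2, 2, -2, 2, -2, 2, -2.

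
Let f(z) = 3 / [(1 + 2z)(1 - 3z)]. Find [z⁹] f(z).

34815

Partial fractions give a closed form: a_n = (6/5)·(-2)^n + (9/5)·3^n.
At n = 9: a_9 = 34815.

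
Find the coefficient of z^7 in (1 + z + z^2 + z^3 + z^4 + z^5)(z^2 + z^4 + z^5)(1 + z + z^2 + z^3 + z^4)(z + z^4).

12

(1 + z + z^2 + z^3 + z^4 + z^5) has coefficients 1,1,1,1,1,1 for degrees 0…5.
(z^2 + z^4 + z^5) has coefficients 0,0,1,0,1,1,0,0 for degrees 0…7.
Multiplying by (1 + z + z^2 + z^3 + z^4) gives running coefficients 0,0,1,1,2,3,3,2 for degrees 0…7.
Finally multiplying by (z + z^4), the product of all factors after the first has coefficients 0,0,0,1,1,2,4,4 for degrees 0…7.
[z^7] = 1·4 + 1·4 + 1·2 + 1·1 + 1·1 + 1·0 = 12.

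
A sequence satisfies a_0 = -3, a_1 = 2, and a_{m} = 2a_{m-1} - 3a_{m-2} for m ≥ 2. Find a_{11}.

-724

The ordinary generating function has denominator 1 - 2t + 3t^2.
Iterating the recurrence: a_0,…,a_{11} = -3, 2, 13, 20, 1, -58, -119, -64, 229, 650, 613, -724.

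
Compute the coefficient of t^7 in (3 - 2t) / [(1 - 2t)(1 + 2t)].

-128

The denominator gives the recurrence a_n = 4a_(n−2) for n ≥ 2; the numerator fixes a_0 = 3, a_1 = -2.
Iterating: 3, -2, 12, -8, 48, -32, 192, -128, so a_7 = -128.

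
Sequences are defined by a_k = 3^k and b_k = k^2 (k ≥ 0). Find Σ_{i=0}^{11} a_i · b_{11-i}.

265642

This is [x^11] in the product of the two ordinary generating functions.
Σ = 1·121 + 3·100 + 9·81 + 27·64 + 81·49 + 243·36 + 729·25 + 2187·16 + 6561·9 + 19683·4 + 59049·1 + 177147·0 = 265642.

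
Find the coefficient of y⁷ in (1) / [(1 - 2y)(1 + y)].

85

The denominator gives the recurrence a_n = a_(n−1) + 2a_(n−2) for n ≥ 2; the numerator fixes a_0 = 1, a_1 = 1.
Iterating: 1, 1, 3, 5, 11, 21, 43, 85, so a_7 = 85.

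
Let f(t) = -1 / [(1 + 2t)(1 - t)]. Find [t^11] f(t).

Partial fractions give a closed form: a_n = (-2/3)·(-2)^n + (-1/3)·1^n.
At n = 11: a_11 = 1365.

1365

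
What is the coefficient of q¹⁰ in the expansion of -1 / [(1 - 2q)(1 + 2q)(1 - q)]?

-1365

Partial fractions give a closed form: a_n = (-1)·2^n + (-1/3)·(-2)^n + (1/3)·1^n.
At n = 10: a_10 = -1365.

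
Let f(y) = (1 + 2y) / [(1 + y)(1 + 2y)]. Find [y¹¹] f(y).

The denominator gives the recurrence a_n = −3a_(n−1) − 2a_(n−2) for n ≥ 3; the numerator fixes a_0 = 1, a_1 = -1, a_2 = 1.
Iterating: 1, -1, 1, -1, 1, -1, 1, -1, 1, -1, 1, -1, so a_11 = -1.

-1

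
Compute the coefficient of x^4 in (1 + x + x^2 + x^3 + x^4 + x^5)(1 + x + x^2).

(1 + x + x^2 + x^3 + x^4 + x^5) has coefficients 1,1,1,1,1 for degrees 0…4.
(1 + x + x^2) has coefficients 1,1,1,0,0 for degrees 0…4.
[x^4] = 1·0 + 1·0 + 1·1 + 1·1 + 1·1 = 3.

3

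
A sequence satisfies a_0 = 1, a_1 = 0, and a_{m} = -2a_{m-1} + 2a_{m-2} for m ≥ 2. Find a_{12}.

36544

The ordinary generating function has denominator 1 + 2z - 2z^2.
Iterating the recurrence: a_0,…,a_{12} = 1, 0, 2, -4, 12, -32, 88, -240, 656, -1792, 4896, -13376, 36544.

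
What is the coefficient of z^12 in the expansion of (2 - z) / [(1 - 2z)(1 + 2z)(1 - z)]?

9557

The denominator gives the recurrence a_n = a_(n−1) + 4a_(n−2) − 4a_(n−3) for n ≥ 3; the numerator fixes a_0 = 2, a_1 = 1, a_2 = 9.
Iterating: 2, 1, 9, 5, 37, 21, 149, 85, 597, 341, 2389, 1365, 9557, so a_12 = 9557.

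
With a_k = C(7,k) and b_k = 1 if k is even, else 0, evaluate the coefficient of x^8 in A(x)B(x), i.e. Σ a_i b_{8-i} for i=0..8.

64

The convolution is the t^8 coefficient of A(t)B(t).
Σ = 1·1 + 7·0 + 21·1 + 35·0 + 35·1 + 21·0 + 7·1 + 1·0 + 0·1 = 64.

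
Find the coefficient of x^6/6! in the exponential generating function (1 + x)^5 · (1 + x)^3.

The EGF product rule gives c_6 = Σ_{k_1+k_2=6} C(6; k_1,k_2) · ∏ g_i(k_i), where (1+x)^5 gives the falling factorial (5)_k; (1+x)^3 gives the falling factorial (3)_k.
g_1(k) for k = 0…6: 1, 5, 20, 60, 120, 120, 0.
g_2(k) for k = 0…6: 1, 3, 6, 6, 0, 0, 0.
c_6 = Σ_k C(6,k)·g_1(k)·g_2(6−k) = 20·60·6 + 15·120·6 + 6·120·3 = 7200 + 10800 + 2160 = 20160.

20160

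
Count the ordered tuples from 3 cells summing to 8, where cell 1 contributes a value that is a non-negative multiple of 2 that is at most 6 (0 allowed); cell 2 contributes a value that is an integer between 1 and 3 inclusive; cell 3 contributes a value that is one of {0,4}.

The generating function for the choices is (1 + x² + x⁴ + x⁶)·(x + x² + x³)·(1 + x⁴); the count is [x⁸].
(1 + x² + x⁴ + x⁶) has coefficients 1,0,1,0,1,0,1 for degrees 0…6.
(x + x² + x³) has coefficients 0,1,1,1,0,0,0,0,0 for degrees 0…8.
Finally multiplying by (1 + x⁴), the product of all factors after the first has coefficients 0,1,1,1,0,1,1,1,0 for degrees 0…8.
[x⁸] = 1·0 + 1·1 + 1·0 + 1·1 = 2.

2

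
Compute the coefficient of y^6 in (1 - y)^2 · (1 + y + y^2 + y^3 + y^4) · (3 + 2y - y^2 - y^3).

(1 - y)^2 has coefficients 1,-2,1 for degrees 0…2.
(1 + y + y^2 + y^3 + y^4) has coefficients 1,1,1,1,1,0,0 for degrees 0…6.
Finally multiplying by (3 + 2y - y^2 - y^3), the product of all factors after the first has coefficients 3,5,4,3,3,0,-2 for degrees 0…6.
[y^6] = 1·(-2) − 2·0 + 1·3 = 1.

1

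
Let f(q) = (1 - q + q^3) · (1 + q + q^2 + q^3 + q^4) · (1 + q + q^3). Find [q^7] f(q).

3

(1 - q + q^3) has coefficients 1,-1,0,1 for degrees 0…3.
(1 + q + q^2 + q^3 + q^4) has coefficients 1,1,1,1,1,0,0,0 for degrees 0…7.
Finally multiplying by (1 + q + q^3), the product of all factors after the first has coefficients 1,2,2,3,3,2,1,1 for degrees 0…7.
[q^7] = 1·1 − 1·1 + 1·3 = 3.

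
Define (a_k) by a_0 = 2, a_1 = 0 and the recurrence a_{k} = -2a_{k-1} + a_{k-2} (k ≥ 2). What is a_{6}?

The ordinary generating function has denominator 1 + 2x - x^2.
Iterating the recurrence: a_0,…,a_{6} = 2, 0, 2, -4, 10, -24, 58.

58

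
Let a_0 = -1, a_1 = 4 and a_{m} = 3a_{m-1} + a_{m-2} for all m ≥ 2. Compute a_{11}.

The ordinary generating function has denominator 1 - 3t - t^2.
Iterating the recurrence: a_0,…,a_{11} = -1, 4, 11, 37, 122, 403, 1331, 4396, 14519, 47953, 158378, 523087.

523087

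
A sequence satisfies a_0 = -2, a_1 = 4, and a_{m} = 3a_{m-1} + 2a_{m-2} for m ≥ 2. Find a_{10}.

The ordinary generating function has denominator 1 - 3t - 2t^2.
Iterating the recurrence: a_0,…,a_{10} = -2, 4, 8, 32, 112, 400, 1424, 5072, 18064, 64336, 229136.

229136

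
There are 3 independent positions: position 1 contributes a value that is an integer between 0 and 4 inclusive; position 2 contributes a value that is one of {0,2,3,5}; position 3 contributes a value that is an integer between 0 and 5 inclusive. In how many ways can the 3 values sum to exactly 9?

The generating function for the choices is (1 + y + y² + y³ + y⁴)·(1 + y² + y³ + y⁵)·(1 + y + y² + y³ + y⁴ + y⁵); the count is [y⁹].
(1 + y + y² + y³ + y⁴) has coefficients 1,1,1,1,1 for degrees 0…4.
(1 + y² + y³ + y⁵) has coefficients 1,0,1,1,0,1,0,0,0,0 for degrees 0…9.
Finally multiplying by (1 + y + y² + y³ + y⁴ + y⁵), the product of all factors after the first has coefficients 1,1,2,3,3,4,3,3,2,1 for degrees 0…9.
[y⁹] = 1·1 + 1·2 + 1·3 + 1·3 + 1·4 = 13.

13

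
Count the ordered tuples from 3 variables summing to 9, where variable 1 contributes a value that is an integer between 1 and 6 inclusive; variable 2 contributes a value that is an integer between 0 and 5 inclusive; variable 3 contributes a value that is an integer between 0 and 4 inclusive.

The generating function for the choices is (y + y² + y³ + y⁴ + y⁵ + y⁶)·(1 + y + y² + y³ + y⁴ + y⁵)·(1 + y + y² + y³ + y⁴); the count is [y⁹].
(y + y² + y³ + y⁴ + y⁵ + y⁶) has coefficients 0,1,1,1,1,1,1 for degrees 0…6.
(1 + y + y² + y³ + y⁴ + y⁵) has coefficients 1,1,1,1,1,1,0,0,0,0 for degrees 0…9.
Finally multiplying by (1 + y + y² + y³ + y⁴), the product of all factors after the first has coefficients 1,2,3,4,5,5,4,3,2,1 for degrees 0…9.
[y⁹] = 1·2 + 1·3 + 1·4 + 1·5 + 1·5 + 1·4 = 23.

23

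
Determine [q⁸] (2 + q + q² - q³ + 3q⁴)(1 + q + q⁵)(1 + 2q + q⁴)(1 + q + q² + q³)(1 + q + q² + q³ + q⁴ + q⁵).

(2 + q + q² - q³ + 3q⁴) has coefficients 2,1,1,-1,3 for degrees 0…4.
(1 + q + q⁵) has coefficients 1,1,0,0,0,1,0,0,0 for degrees 0…8.
Multiplying by (1 + 2q + q⁴) gives running coefficients 1,3,2,0,1,2,2,0,0 for degrees 0…8.
Multiplying by (1 + q + q² + q³) gives running coefficients 1,4,6,6,6,5,5,5,4 for degrees 0…8.
Finally multiplying by (1 + q + q² + q³ + q⁴ + q⁵), the product of all factors after the first has coefficients 1,5,11,17,23,28,32,33,31 for degrees 0…8.
[q⁸] = 2·31 + 1·33 + 1·32 − 1·28 + 3·23 = 168.

168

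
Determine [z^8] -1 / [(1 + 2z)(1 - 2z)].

-256

Partial fractions give a closed form: a_n = (-1/2)·(-2)^n + (-1/2)·2^n.
At n = 8: a_8 = -256.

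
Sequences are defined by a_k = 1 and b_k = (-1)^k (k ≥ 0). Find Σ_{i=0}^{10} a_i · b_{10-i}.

1

Write out a_i and b_{10-i} for i = 0,…,10 and sum the products.
Σ = 1·1 + 1·(-1) + 1·1 + 1·(-1) + 1·1 + 1·(-1) + 1·1 + 1·(-1) + 1·1 + 1·(-1) + 1·1 = 1.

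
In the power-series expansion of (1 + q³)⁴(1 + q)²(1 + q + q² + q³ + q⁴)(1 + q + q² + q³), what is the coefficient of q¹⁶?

(1 + q³)⁴ has coefficients 1,0,0,4,0,0,6,0,0,4,0,0,1 for degrees 0…12.
(1 + q)² has coefficients 1,2,1,0,0,0,0,0,0,0,0,0,0,0,0,0,0 for degrees 0…16.
Multiplying by (1 + q + q² + q³ + q⁴) gives running coefficients 1,3,4,4,4,3,1,0,0,0,0,0,0,0,0,0,0 for degrees 0…16.
Finally multiplying by (1 + q + q² + q³), the product of all factors after the first has coefficients 1,4,8,12,15,15,12,8,4,1,0,0,0,0,0,0,0 for degrees 0…16.
[q¹⁶] = 1·0 + 4·0 + 6·0 + 4·8 + 1·15 = 47.

47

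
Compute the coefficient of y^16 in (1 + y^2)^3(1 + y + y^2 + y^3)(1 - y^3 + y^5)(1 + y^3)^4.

(1 + y^2)^3 has coefficients 1,0,3,0,3,0,1 for degrees 0…6.
(1 + y + y^2 + y^3) has coefficients 1,1,1,1,0,0,0,0,0,0,0,0,0,0,0,0,0 for degrees 0…16.
Multiplying by (1 - y^3 + y^5) gives running coefficients 1,1,1,0,-1,0,0,1,1,0,0,0,0,0,0,0,0 for degrees 0…16.
Finally multiplying by (1 + y^3)^4, the product of all factors after the first has coefficients 1,1,1,4,3,4,6,3,7,4,2,8,1,3,7,0,3 for degrees 0…16.
[y^16] = 1·3 + 3·7 + 3·1 + 1·2 = 29.

29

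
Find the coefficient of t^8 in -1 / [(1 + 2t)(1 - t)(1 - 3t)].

-5973

Partial fractions give a closed form: a_n = (-4/15)·(-2)^n + (1/6)·1^n + (-9/10)·3^n.
At n = 8: a_8 = -5973.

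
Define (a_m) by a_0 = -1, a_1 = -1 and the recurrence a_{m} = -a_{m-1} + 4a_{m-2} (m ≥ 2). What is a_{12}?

-11051

The ordinary generating function has denominator 1 + q - 4q^2.
Iterating the recurrence: a_0,…,a_{12} = -1, -1, -3, -1, -11, 7, -51, 79, -283, 599, -1731, 4127, -11051.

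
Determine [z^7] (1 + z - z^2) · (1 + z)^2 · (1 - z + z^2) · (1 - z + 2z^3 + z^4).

(1 + z - z^2) has coefficients 1,1,-1 for degrees 0…2.
(1 + z)^2 has coefficients 1,2,1,0,0,0,0,0 for degrees 0…7.
Multiplying by (1 - z + z^2) gives running coefficients 1,1,0,1,1,0,0,0 for degrees 0…7.
Finally multiplying by (1 - z + 2z^3 + z^4), the product of all factors after the first has coefficients 1,0,-1,3,3,0,2,3 for degrees 0…7.
[z^7] = 1·3 + 1·2 − 1·0 = 5.

5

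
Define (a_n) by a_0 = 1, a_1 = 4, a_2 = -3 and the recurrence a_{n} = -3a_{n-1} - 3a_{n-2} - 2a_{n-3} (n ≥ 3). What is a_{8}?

The ordinary generating function has denominator 1 + 3z + 3z^2 + 2z^3.
Iterating the recurrence: a_0,…,a_{8} = 1, 4, -3, -5, 16, -27, 43, -80, 165.

165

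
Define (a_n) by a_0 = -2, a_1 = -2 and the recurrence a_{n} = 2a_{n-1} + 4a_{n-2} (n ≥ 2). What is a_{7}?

The ordinary generating function has denominator 1 - 2q - 4q^2.
Iterating the recurrence: a_0,…,a_{7} = -2, -2, -12, -32, -112, -352, -1152, -3712.

-3712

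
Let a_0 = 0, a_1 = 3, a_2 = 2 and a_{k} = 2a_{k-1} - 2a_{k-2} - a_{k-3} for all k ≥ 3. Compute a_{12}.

-736

The ordinary generating function has denominator 1 - 2x + 2x^2 + x^3.
Iterating the recurrence: a_0,…,a_{12} = 0, 3, 2, -2, -11, -20, -16, 19, 90, 158, 117, -172, -736.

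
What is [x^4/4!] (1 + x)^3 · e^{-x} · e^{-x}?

16

The EGF product rule gives c_4 = Σ_{k_1+k_2+k_3=4} C(4; k_1,k_2,k_3) · ∏ g_i(k_i), where (1+x)^3 gives the falling factorial (3)_k; e^{-x} gives (-1)^k; e^{-x} gives (-1)^k.
g_1(k) for k = 0…4: 1, 3, 6, 6, 0.
g_2(k) for k = 0…4: 1, -1, 1, -1, 1.
g_3(k) for k = 0…4: 1, -1, 1, -1, 1.
First combine the last two factors: h(k) = Σ_j C(k,j)·g_2(j)·g_3(k−j) for k = 0…4: 1, -2, 4, -8, 16.
c_4 = Σ_k C(4,k)·g_1(k)·h(4−k) = 1·1·16 + 4·3·(-8) + 6·6·4 + 4·6·(-2) = 16 − 96 + 144 − 48 = 16.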